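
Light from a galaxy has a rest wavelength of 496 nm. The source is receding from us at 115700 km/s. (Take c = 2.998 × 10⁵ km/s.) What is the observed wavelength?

745.1 nm

β = v/c = 115700/299800 = 0.3859.
Relativistic Doppler for wavelength: λ' = λ₀ · √((1 + β)/(1 − β)).
λ' = 496 × √(1.3859/0.6141) = 496 × 1.50231 ≈ 745.1 nm.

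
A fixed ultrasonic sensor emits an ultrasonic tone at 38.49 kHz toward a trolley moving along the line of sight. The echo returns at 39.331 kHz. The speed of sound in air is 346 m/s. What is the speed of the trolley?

3.7 m/s

Double Doppler shift off a moving reflector: f₂ = f₀ · (v + u)/(v − u) (u > 0 toward emitter).
Rearranging, u = v · (f₂ − f₀)/(f₂ + f₀) = 346 × 0.841/77.821 ≈ 3.7 m/s.
So the trolley is moving at 3.7 m/s toward the emitter.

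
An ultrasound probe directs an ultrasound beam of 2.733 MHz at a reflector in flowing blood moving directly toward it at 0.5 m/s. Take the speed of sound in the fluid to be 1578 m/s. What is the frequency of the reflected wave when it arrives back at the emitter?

The reflector in flowing blood first receives the wave as a moving observer: f₁ = f₀ · (v + u)/v = 2.733 × (1578 + 0.5)/1578 ≈ 2.734 MHz.
On reflection it acts as a source moving toward the stationary detector: f₂ = f₁ · v/(v − u) = 2.734 × 1578/1577.5 ≈ 2.735 MHz.

2.735 MHz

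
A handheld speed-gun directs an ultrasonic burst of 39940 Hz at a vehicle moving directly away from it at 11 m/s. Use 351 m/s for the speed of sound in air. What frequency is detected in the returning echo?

The vehicle first receives the wave as a moving observer: f₁ = f₀ · (v − u)/v = 39940 × (351 − 11)/351 ≈ 38688 Hz.
On reflection it acts as a source moving away from the stationary detector: f₂ = f₁ · v/(v + u) = 38688 × 351/362 ≈ 37513 Hz.

37513 Hz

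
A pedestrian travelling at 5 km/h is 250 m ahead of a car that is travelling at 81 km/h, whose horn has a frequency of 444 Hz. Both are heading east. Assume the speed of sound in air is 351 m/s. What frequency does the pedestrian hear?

81 km/h = 22.5 m/s; 5 km/h = 1.389 m/s.
The pedestrian is ahead, so the car is moving toward it while the pedestrian is moving away from the car.
Both move, so f' = f · (v − v_o)/(v − v_s).
f' = 444 × (351 − 1.389)/(351 − 22.5) = 444 × 349.61/328.5 ≈ 473 Hz.

473 Hz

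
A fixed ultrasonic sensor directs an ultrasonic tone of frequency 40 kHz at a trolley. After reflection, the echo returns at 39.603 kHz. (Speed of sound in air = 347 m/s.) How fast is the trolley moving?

Double Doppler shift off a moving reflector: f₂ = f₀ · (v + u)/(v − u) (u > 0 toward emitter).
Rearranging, u = v · (f₂ − f₀)/(f₂ + f₀) = 347 × -0.397/79.603 ≈ -1.73 m/s.
So the trolley is moving at 1.73 m/s away from the emitter.

1.73 m/s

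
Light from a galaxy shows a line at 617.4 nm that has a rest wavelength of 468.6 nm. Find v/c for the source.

λ'/λ₀ = 1.3175 > 1 (redshift), so the source is receding.
λ'/λ₀ = √((1 + β)/(1 − β)) for a receding source ⇒ β = (r² − 1)/(r² + 1) with r = λ'/λ₀.
β = (1.7359 − 1)/(1.7359 + 1) ≈ 0.269.

0.269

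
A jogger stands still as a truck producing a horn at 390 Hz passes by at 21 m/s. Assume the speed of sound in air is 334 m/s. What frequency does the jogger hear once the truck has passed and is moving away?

367 Hz

Receding: f₂ = f · v/(v + v_s) = 390 × 334/355 ≈ 367 Hz.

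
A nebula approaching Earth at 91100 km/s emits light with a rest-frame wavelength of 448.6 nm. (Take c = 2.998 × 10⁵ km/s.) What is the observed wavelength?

β = v/c = 91100/299800 = 0.3039.
Relativistic Doppler for wavelength: λ' = λ₀ · √((1 − β)/(1 + β)).
λ' = 448.6 × √(0.6961/1.3039) = 448.6 × 0.73068 ≈ 327.8 nm.

327.8 nm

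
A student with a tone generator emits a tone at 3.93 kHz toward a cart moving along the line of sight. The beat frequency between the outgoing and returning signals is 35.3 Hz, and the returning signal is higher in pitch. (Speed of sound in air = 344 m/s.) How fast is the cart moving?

Double Doppler shift off a moving reflector: f₂ = f₀ · (v + u)/(v − u) (u > 0 toward emitter).
Returning signal is higher, so f₂ = f₀ + Δf = 3930 + 35.3 = 3965.3 Hz.
Rearranging, u = v · (f₂ − f₀)/(f₂ + f₀) = 344 × 35.3/7895.3 ≈ 1.54 m/s.
So the cart is moving at 1.54 m/s toward the emitter.

1.54 m/s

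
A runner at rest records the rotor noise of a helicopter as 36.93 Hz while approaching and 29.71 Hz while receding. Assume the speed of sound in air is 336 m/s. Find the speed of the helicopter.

f₁/f₂ = (v + v_s)/(v − v_s), so v_s = v · (f₁ − f₂)/(f₁ + f₂).
v_s = 336 × (36.93 − 29.71)/(36.93 + 29.71) = 336 × 7.22/66.64 ≈ 36 m/s.

36 m/s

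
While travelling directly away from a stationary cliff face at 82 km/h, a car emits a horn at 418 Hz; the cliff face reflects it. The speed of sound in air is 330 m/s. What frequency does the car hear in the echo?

82 km/h = 22.78 m/s.
The cliff face receives the sound from a moving source: f₁ = f₀ · v/(v + v_e) = 418 × 330/352.78 ≈ 391 Hz.
On the return leg the car is a moving observer: f₂ = f₁ · (v − v_e)/v = 391 × 307.22/330 ≈ 364 Hz.
Equivalently f₂ = f₀ · (v − v_e)/(v + v_e).

364 Hz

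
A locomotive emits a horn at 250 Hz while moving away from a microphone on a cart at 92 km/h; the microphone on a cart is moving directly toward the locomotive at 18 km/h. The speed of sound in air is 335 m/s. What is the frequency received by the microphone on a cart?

236 Hz

92 km/h = 25.56 m/s; 18 km/h = 5 m/s.
With source receding and observer approaching, f' = f · (v + v_o)/(v + v_s).
f' = 250 × (335 + 5)/(335 + 25.56) = 250 × 340/360.56 ≈ 236 Hz.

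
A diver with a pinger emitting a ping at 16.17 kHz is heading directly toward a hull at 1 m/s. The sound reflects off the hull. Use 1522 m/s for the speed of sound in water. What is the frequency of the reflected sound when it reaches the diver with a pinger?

16.19 kHz

The hull receives the sound from a moving source: f₁ = f₀ · v/(v − v_e) = 16.17 × 1522/1521 ≈ 16.18 kHz.
On the return leg the diver with a pinger is a moving observer: f₂ = f₁ · (v + v_e)/v = 16.18 × 1523/1522 ≈ 16.19 kHz.
Equivalently f₂ = f₀ · (v + v_e)/(v − v_e).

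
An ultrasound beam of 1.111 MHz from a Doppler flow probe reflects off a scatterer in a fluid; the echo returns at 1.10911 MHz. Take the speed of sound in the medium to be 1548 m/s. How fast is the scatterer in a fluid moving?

Double Doppler shift off a moving reflector: f₂ = f₀ · (v + u)/(v − u) (u > 0 toward emitter).
Rearranging, u = v · (f₂ − f₀)/(f₂ + f₀) = 1548 × -0.00189/2.22011 ≈ -1.32 m/s.
So the scatterer in a fluid is moving at 1.32 m/s away from the emitter.

1.32 m/s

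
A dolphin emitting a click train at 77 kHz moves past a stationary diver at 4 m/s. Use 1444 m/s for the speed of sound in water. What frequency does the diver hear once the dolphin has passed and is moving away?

Receding: f₂ = f · v/(v + v_s) = 77 × 1444/1448 ≈ 76.8 kHz.

76.8 kHz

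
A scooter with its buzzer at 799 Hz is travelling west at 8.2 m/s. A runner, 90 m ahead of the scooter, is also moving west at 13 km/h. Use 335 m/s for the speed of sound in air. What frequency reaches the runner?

810 Hz

13 km/h = 3.611 m/s.
The runner is ahead, so the scooter is moving toward it while the runner is moving away from the scooter.
Both move, so f' = f · (v − v_o)/(v − v_s).
f' = 799 × (335 − 3.611)/(335 − 8.2) = 799 × 331.39/326.8 ≈ 810 Hz.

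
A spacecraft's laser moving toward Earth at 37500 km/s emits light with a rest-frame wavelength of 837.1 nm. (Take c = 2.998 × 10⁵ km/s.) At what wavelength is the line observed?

β = v/c = 37500/299800 = 0.1251.
Relativistic Doppler for wavelength: λ' = λ₀ · √((1 − β)/(1 + β)).
λ' = 837.1 × √(0.8749/1.1251) = 837.1 × 0.88184 ≈ 738.2 nm.

738.2 nm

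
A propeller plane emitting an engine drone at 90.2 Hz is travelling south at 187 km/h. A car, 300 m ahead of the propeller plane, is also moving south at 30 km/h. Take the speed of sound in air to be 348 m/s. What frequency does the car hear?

187 km/h = 51.94 m/s; 30 km/h = 8.333 m/s.
The car is ahead, so the propeller plane is moving toward it while the car is moving away from the propeller plane.
Both move, so f' = f · (v − v_o)/(v − v_s).
f' = 90.2 × (348 − 8.333)/(348 − 51.94) = 90.2 × 339.67/296.06 ≈ 103 Hz.

103 Hz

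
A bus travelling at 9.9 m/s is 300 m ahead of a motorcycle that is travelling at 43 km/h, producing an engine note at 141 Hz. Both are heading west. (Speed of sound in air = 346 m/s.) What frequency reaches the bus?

142 Hz

43 km/h = 11.94 m/s.
The bus is ahead, so the motorcycle is moving toward it while the bus is moving away from the motorcycle.
Both move, so f' = f · (v − v_o)/(v − v_s).
f' = 141 × (346 − 9.9)/(346 − 11.94) = 141 × 336.1/334.06 ≈ 142 Hz.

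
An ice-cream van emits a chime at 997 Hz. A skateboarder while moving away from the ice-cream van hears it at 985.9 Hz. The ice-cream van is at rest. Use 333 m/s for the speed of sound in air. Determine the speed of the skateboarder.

3.7 m/s

f' = f · (v − v_o)/v ⇒ v_o = v · |f'/f − 1|.
v_o = 333 × |985.9/997 − 1| = 333 × 0.01113 ≈ 3.7 m/s.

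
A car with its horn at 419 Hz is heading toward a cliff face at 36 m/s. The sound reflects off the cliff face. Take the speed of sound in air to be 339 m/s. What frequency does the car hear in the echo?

The cliff face receives the sound from a moving source: f₁ = f₀ · v/(v − v_e) = 419 × 339/303 ≈ 469 Hz.
On the return leg the car is a moving observer: f₂ = f₁ · (v + v_e)/v = 469 × 375/339 ≈ 519 Hz.
Equivalently f₂ = f₀ · (v + v_e)/(v − v_e).

519 Hz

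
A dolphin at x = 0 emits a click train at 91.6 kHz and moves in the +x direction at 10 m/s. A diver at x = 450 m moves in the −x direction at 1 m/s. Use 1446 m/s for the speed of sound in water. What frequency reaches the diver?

92.3 kHz

The observer lies on the +x side, so the source is heading toward the observer and the observer is heading toward the source.
With source approaching and observer approaching, f' = f · (v + v_o)/(v − v_s).
f' = 91.6 × (1446 + 1)/(1446 − 10) = 91.6 × 1447/1436 ≈ 92.3 kHz.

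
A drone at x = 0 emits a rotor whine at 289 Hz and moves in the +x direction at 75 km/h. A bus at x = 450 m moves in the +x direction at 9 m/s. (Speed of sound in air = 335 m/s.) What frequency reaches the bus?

300 Hz

75 km/h = 20.83 m/s.
The observer lies on the +x side, so the source is heading toward the observer and the observer is heading away from the source.
Both move, so f' = f · (v − v_o)/(v − v_s).
f' = 289 × (335 − 9)/(335 − 20.83) = 289 × 326/314.17 ≈ 300 Hz.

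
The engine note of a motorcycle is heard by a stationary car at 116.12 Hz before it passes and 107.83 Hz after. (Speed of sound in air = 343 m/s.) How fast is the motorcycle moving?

12.7 m/s

f₁/f₂ = (v + v_s)/(v − v_s), so v_s = v · (f₁ − f₂)/(f₁ + f₂).
v_s = 343 × (116.12 − 107.83)/(116.12 + 107.83) = 343 × 8.29/223.95 ≈ 12.7 m/s.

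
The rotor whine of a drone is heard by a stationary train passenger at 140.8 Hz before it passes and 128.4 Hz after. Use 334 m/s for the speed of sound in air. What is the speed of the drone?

15.4 m/s

f₁/f₂ = (v + v_s)/(v − v_s), so v_s = v · (f₁ − f₂)/(f₁ + f₂).
v_s = 334 × (140.8 − 128.4)/(140.8 + 128.4) = 334 × 12.4/269.2 ≈ 15.4 m/s.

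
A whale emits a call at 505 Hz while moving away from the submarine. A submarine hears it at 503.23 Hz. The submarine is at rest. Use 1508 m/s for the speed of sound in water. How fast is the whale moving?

5.3 m/s

f' = f · v/(v + v_s) ⇒ v_s = v · |1 − f/f'|.
v_s = 1508 × |1 − 505/503.23| = 1508 × 0.003517 ≈ 5.3 m/s.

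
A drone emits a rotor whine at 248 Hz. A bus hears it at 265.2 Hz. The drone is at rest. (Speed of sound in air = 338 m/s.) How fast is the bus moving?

23.4 m/s

f' > f, so the bus is approaching.
f' = f · (v + v_o)/v ⇒ v_o = v · |f'/f − 1|.
v_o = 338 × |265.2/248 − 1| = 338 × 0.06935 ≈ 23.4 m/s.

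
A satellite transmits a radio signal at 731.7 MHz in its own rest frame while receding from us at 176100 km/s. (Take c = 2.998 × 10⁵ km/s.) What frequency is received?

373.0 MHz

β = v/c = 176100/299800 = 0.5874.
Relativistic Doppler for frequency: f' = f₀ · √((1 − β)/(1 + β)).
f' = 731.7 × √(0.4126/1.5874) = 731.7 × 0.50983 ≈ 373.0 MHz.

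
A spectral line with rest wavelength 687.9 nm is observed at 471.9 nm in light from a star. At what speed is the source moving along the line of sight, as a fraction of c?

λ'/λ₀ = 0.6860 < 1 (blueshift), so the source is approaching.
λ'/λ₀ = √((1 − β)/(1 + β)) for an approaching source ⇒ β = (1 − r²)/(1 + r²) with r = λ'/λ₀.
β = (1 − 0.4706)/(1 + 0.4706) ≈ 0.360.

0.360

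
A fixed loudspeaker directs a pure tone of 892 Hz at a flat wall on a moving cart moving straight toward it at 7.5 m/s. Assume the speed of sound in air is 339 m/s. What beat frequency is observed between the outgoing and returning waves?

At the flat wall on a moving cart (a moving observer), f₁ = f₀ · (v + u)/v = 892 × 346.5/339 ≈ 911.7 Hz.
The reflection then acts as a moving source: f₂ = f₁ · v/(v − u) ≈ 932.4 Hz.
Equivalently f₂ = f₀ · (v + u)/(v − u).
Beat frequency: |f₂ − f₀| = 2u·f₀/(v − u) = 2 × 7.5 × 892/331.5 ≈ 40.4 Hz.

40.4 Hz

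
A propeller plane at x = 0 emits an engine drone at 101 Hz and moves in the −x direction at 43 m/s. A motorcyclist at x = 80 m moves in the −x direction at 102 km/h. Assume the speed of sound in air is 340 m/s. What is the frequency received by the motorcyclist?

102 km/h = 28.33 m/s.
The observer lies on the +x side, so the source is heading away from the observer and the observer is heading toward the source.
Both move, so f' = f · (v + v_o)/(v + v_s).
f' = 101 × (340 + 28.33)/(340 + 43) = 101 × 368.33/383 ≈ 97 Hz.

97 Hz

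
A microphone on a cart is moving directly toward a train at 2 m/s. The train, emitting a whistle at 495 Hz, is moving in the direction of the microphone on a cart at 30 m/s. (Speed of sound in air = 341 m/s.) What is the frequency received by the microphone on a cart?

546 Hz

Both move, so f' = f · (v + v_o)/(v − v_s).
f' = 495 × (341 + 2)/(341 − 30) = 495 × 343/311 ≈ 546 Hz.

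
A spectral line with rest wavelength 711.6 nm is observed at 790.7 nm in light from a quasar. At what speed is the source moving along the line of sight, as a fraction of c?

λ'/λ₀ = 1.1112 > 1 (redshift), so the source is receding.
λ'/λ₀ = √((1 + β)/(1 − β)) for a receding source ⇒ β = (r² − 1)/(r² + 1) with r = λ'/λ₀.
β = (1.2347 − 1)/(1.2347 + 1) ≈ 0.105.

0.105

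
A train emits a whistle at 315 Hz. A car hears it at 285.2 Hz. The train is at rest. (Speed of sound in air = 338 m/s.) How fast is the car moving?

f' < f, so the car is receding.
f' = f · (v − v_o)/v ⇒ v_o = v · |f'/f − 1|.
v_o = 338 × |285.2/315 − 1| = 338 × 0.0946 ≈ 32 m/s.

32 m/s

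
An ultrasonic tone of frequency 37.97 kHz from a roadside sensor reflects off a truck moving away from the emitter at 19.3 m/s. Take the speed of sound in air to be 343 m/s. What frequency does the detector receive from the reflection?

The truck first receives the wave as a moving observer: f₁ = f₀ · (v − u)/v = 37.97 × (343 − 19.3)/343 ≈ 35.8 kHz.
The reflection then acts as a moving source: f₂ = f₁ · v/(v + u) ≈ 33.9 kHz.
Equivalently f₂ = f₀ · (v − u)/(v + u).

33.9 kHz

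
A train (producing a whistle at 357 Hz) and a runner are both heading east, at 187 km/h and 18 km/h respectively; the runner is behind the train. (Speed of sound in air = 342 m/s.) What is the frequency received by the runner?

187 km/h = 51.94 m/s; 18 km/h = 5 m/s.
The runner is behind, so the train is moving away from it while the runner is moving toward the train.
General Doppler shift: f' = f · (v + v_o)/(v + v_s).
f' = 357 × (342 + 5)/(342 + 51.94) = 357 × 347/393.94 ≈ 314 Hz.

314 Hz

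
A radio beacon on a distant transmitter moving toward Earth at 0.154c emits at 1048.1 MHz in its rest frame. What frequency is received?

Relativistic Doppler for frequency: f' = f₀ · √((1 + β)/(1 − β)).
f' = 1048.1 × √(1.1540/0.8460) = 1048.1 × 1.16793 ≈ 1224.1 MHz.

1224.1 MHz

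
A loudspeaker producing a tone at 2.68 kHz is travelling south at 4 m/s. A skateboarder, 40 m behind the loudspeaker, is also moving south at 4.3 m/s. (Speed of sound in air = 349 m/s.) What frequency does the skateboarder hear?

The skateboarder is behind, so the loudspeaker is moving away from it while the skateboarder is moving toward the loudspeaker.
General Doppler shift: f' = f · (v + v_o)/(v + v_s).
f' = 2.68 × (349 + 4.3)/(349 + 4) = 2.68 × 353.3/353 ≈ 2.68 kHz.

2.68 kHz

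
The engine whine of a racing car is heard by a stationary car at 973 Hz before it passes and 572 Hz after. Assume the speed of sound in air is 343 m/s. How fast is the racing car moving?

89 m/s

f₁/f₂ = (v + v_s)/(v − v_s), so v_s = v · (f₁ − f₂)/(f₁ + f₂).
v_s = 343 × (973 − 572)/(973 + 572) = 343 × 401/1545 ≈ 89 m/s.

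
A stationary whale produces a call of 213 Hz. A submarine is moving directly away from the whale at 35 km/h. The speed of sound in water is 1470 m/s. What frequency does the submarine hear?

212 Hz

35 km/h = 9.722 m/s.
Only the observer moves, away from the source, so f' = f · (v − v_o)/v.
f' = 213 × (1470 − 9.722)/1470 = 213 × 1460.3/1470 ≈ 212 Hz.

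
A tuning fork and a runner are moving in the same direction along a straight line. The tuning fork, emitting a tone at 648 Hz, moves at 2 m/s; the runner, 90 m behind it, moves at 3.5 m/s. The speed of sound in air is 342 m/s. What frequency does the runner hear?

The runner is behind, so the tuning fork is moving away from it while the runner is moving toward the tuning fork.
General Doppler shift: f' = f · (v + v_o)/(v + v_s).
f' = 648 × (342 + 3.5)/(342 + 2) = 648 × 345.5/344 ≈ 651 Hz.

651 Hz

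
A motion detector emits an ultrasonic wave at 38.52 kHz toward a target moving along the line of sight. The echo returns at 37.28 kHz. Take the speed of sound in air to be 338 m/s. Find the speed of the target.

Double Doppler shift off a moving reflector: f₂ = f₀ · (v + u)/(v − u) (u > 0 toward emitter).
Rearranging, u = v · (f₂ − f₀)/(f₂ + f₀) = 338 × -1.24/75.80 ≈ -5.5 m/s.
So the target is moving at 5.5 m/s away from the emitter.

5.5 m/s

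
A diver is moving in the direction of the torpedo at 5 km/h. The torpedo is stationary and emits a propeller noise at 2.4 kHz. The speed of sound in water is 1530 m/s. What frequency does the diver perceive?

5 km/h = 1.389 m/s.
Only the observer moves, toward the source, so f' = f · (v + v_o)/v.
f' = 2.4 × (1530 + 1.389)/1530 = 2.4 × 1531.4/1530 ≈ 2.40 kHz.

2.40 kHz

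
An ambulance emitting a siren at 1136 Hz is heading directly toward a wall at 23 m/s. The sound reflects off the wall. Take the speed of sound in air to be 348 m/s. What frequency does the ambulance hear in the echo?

1297 Hz

The wall receives the sound from a moving source: f₁ = f₀ · v/(v − v_e) = 1136 × 348/325 ≈ 1216 Hz.
On the return leg the ambulance is a moving observer: f₂ = f₁ · (v + v_e)/v = 1216 × 371/348 ≈ 1297 Hz.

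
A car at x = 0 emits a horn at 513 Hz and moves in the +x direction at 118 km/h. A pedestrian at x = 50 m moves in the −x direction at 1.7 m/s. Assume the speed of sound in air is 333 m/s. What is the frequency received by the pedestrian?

118 km/h = 32.78 m/s.
The observer lies on the +x side, so the source is heading toward the observer and the observer is heading toward the source.
With source approaching and observer approaching, f' = f · (v + v_o)/(v − v_s).
f' = 513 × (333 + 1.7)/(333 − 32.78) = 513 × 334.7/300.22 ≈ 572 Hz.

572 Hz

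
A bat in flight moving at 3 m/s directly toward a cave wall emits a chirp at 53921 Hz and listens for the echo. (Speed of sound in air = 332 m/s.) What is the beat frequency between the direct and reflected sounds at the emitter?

The cave wall receives the sound from a moving source: f₁ = f₀ · v/(v − v_e) = 53921 × 332/329 ≈ 54413 Hz.
On the return leg the bat in flight is a moving observer: f₂ = f₁ · (v + v_e)/v = 54413 × 335/332 ≈ 54904 Hz.
Beat against the emitted tone: |f₂ − f₀| = 2v_e·f₀/(v − v_e) = 2 × 3 × 53921/329 ≈ 983 Hz.

983 Hz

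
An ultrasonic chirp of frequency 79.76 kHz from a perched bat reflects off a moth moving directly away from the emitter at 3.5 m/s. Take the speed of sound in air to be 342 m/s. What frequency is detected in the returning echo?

At the moth (a moving observer), f₁ = f₀ · (v − u)/v = 79.76 × 338.5/342 ≈ 78.9 kHz.
The reflection then acts as a moving source: f₂ = f₁ · v/(v + u) ≈ 78.1 kHz.

78.1 kHz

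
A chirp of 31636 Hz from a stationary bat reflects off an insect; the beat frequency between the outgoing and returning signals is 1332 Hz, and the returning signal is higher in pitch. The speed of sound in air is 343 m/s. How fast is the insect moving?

7.1 m/s

Double Doppler shift off a moving reflector: f₂ = f₀ · (v + u)/(v − u) (u > 0 toward emitter).
Returning signal is higher, so f₂ = f₀ + Δf = 31636 + 1332 = 32968 Hz.
Rearranging, u = v · (f₂ − f₀)/(f₂ + f₀) = 343 × 1332/64604 ≈ 7.1 m/s.
So the insect is moving at 7.1 m/s toward the emitter.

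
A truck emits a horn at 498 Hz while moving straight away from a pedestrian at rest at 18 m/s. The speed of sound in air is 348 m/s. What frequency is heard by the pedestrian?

474 Hz

With the source moving away from a stationary observer, f' = f · v/(v + v_s).
f' = 498 × 348/(348 + 18) = 498 × 348/366 ≈ 474 Hz.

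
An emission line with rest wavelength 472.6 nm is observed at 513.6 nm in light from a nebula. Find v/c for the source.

λ'/λ₀ = 1.0868 > 1 (redshift), so the source is receding.
λ'/λ₀ = √((1 + β)/(1 − β)) for a receding source ⇒ β = (r² − 1)/(r² + 1) with r = λ'/λ₀.
β = (1.1810 − 1)/(1.1810 + 1) ≈ 0.083.

0.083c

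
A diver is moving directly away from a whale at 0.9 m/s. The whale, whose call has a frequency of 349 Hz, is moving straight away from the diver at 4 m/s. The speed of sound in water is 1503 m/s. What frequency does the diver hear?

With source receding and observer receding, f' = f · (v − v_o)/(v + v_s).
f' = 349 × (1503 − 0.9)/(1503 + 4) = 349 × 1502.1/1507 ≈ 348 Hz.

348 Hz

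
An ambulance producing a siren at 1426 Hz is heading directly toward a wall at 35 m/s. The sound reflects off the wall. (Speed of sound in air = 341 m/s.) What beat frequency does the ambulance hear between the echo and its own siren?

326 Hz

The wall receives the sound from a moving source: f₁ = f₀ · v/(v − v_e) = 1426 × 341/306 ≈ 1589 Hz.
On the return leg the ambulance is a moving observer: f₂ = f₁ · (v + v_e)/v = 1589 × 376/341 ≈ 1752 Hz.
Beat against the emitted tone: |f₂ − f₀| = 2v_e·f₀/(v − v_e) = 2 × 35 × 1426/306 ≈ 326 Hz.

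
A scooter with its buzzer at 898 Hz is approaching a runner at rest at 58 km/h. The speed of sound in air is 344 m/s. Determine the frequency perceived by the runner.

942 Hz

58 km/h = 16.11 m/s.
Only the source moves, toward the listener, so f' = f · v/(v − v_s).
f' = 898 × 344/(344 − 16.11) = 898 × 344/327.9 ≈ 942 Hz.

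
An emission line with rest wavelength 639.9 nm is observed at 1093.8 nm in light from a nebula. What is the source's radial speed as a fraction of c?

0.490

λ'/λ₀ = 1.7093 > 1 (redshift), so the source is receding.
λ'/λ₀ = √((1 + β)/(1 − β)) for a receding source ⇒ β = (r² − 1)/(r² + 1) with r = λ'/λ₀.
β = (2.9218 − 1)/(2.9218 + 1) ≈ 0.490.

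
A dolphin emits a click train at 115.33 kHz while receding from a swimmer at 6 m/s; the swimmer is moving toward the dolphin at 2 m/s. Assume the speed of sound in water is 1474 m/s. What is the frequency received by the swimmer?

115.0 kHz

With source receding and observer approaching, f' = f · (v + v_o)/(v + v_s).
f' = 115.33 × (1474 + 2)/(1474 + 6) = 115.33 × 1476/1480 ≈ 115.0 kHz.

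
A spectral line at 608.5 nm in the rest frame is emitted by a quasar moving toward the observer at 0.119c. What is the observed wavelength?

Relativistic Doppler for wavelength: λ' = λ₀ · √((1 − β)/(1 + β)).
λ' = 608.5 × √(0.8810/1.1190) = 608.5 × 0.88730 ≈ 539.9 nm.

539.9 nm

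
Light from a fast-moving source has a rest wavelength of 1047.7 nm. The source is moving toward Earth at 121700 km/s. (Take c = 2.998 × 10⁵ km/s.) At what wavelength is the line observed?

681.0 nm

β = v/c = 121700/299800 = 0.4059.
Relativistic Doppler for wavelength: λ' = λ₀ · √((1 − β)/(1 + β)).
λ' = 1047.7 × √(0.5941/1.4059) = 1047.7 × 0.65003 ≈ 681.0 nm.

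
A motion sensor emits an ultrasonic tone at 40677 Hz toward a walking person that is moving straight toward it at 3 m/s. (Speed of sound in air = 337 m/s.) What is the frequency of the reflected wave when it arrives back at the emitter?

41408 Hz

At the walking person (a moving observer), f₁ = f₀ · (v + u)/v = 40677 × 340/337 ≈ 41039 Hz.
The reflection then acts as a moving source: f₂ = f₁ · v/(v − u) ≈ 41408 Hz.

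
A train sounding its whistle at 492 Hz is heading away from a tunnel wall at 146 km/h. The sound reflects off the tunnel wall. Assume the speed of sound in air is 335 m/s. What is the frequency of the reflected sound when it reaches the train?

146 km/h = 40.56 m/s.
The tunnel wall receives the sound from a moving source: f₁ = f₀ · v/(v + v_e) = 492 × 335/375.56 ≈ 439 Hz.
On the return leg the train is a moving observer: f₂ = f₁ · (v − v_e)/v = 439 × 294.44/335 ≈ 386 Hz.
Equivalently f₂ = f₀ · (v − v_e)/(v + v_e).

386 Hz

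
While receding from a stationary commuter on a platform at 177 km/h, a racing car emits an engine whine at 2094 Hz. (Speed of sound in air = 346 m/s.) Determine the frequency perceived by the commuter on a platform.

1833 Hz

177 km/h = 49.17 m/s.
With the source moving away from a stationary observer, f' = f · v/(v + v_s).
f' = 2094 × 346/(346 + 49.17) = 2094 × 346/395.2 ≈ 1833 Hz.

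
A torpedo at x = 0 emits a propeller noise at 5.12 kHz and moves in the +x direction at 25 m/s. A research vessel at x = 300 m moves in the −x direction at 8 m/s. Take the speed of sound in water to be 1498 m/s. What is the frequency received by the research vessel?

5.23 kHz

The observer lies on the +x side, so the source is heading toward the observer and the observer is heading toward the source.
Both move, so f' = f · (v + v_o)/(v − v_s).
f' = 5.12 × (1498 + 8)/(1498 − 25) = 5.12 × 1506/1473 ≈ 5.23 kHz.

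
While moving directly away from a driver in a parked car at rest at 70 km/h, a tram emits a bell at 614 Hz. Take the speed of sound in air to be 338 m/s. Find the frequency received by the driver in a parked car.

70 km/h = 19.44 m/s.
Only the source moves, away from the listener, so f' = f · v/(v + v_s).
f' = 614 × 338/(338 + 19.44) = 614 × 338/357.4 ≈ 581 Hz.

581 Hz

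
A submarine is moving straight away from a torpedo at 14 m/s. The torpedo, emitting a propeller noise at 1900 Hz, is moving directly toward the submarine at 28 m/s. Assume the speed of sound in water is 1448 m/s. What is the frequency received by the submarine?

Both move, so f' = f · (v − v_o)/(v − v_s).
f' = 1900 × (1448 − 14)/(1448 − 28) = 1900 × 1434/1420 ≈ 1919 Hz.

1919 Hz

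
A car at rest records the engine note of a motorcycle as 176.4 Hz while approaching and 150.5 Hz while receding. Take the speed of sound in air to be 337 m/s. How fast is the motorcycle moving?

27 m/s

f₁/f₂ = (v + v_s)/(v − v_s), so v_s = v · (f₁ − f₂)/(f₁ + f₂).
v_s = 337 × (176.4 − 150.5)/(176.4 + 150.5) = 337 × 25.9/326.9 ≈ 27 m/s.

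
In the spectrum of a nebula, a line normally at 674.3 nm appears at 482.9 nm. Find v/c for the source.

0.322c

λ'/λ₀ = 0.7162 < 1 (blueshift), so the source is approaching.
λ'/λ₀ = √((1 − β)/(1 + β)) for an approaching source ⇒ β = (1 − r²)/(1 + r²) with r = λ'/λ₀.
β = (1 − 0.5129)/(1 + 0.5129) ≈ 0.322.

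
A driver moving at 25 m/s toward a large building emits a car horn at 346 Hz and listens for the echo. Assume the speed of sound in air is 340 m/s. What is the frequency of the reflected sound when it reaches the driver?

The large building receives the sound from a moving source: f₁ = f₀ · v/(v − v_e) = 346 × 340/315 ≈ 373 Hz.
On the return leg the driver is a moving observer: f₂ = f₁ · (v + v_e)/v = 373 × 365/340 ≈ 401 Hz.

401 Hz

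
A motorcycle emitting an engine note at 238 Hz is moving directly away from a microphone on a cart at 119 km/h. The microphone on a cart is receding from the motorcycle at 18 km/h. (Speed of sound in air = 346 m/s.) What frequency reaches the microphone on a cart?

119 km/h = 33.06 m/s; 18 km/h = 5 m/s.
Both move, so f' = f · (v − v_o)/(v + v_s).
f' = 238 × (346 − 5)/(346 + 33.06) = 238 × 341/379.06 ≈ 214 Hz.

214 Hz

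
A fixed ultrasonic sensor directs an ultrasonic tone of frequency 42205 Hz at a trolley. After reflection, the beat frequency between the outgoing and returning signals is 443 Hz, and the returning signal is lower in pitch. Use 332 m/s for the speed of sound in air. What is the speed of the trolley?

Double Doppler shift off a moving reflector: f₂ = f₀ · (v + u)/(v − u) (u > 0 toward emitter).
Returning signal is lower, so f₂ = f₀ − Δf = 42205 − 443 = 41762 Hz.
Rearranging, u = v · (f₂ − f₀)/(f₂ + f₀) = 332 × -443/83967 ≈ -1.75 m/s.
So the trolley is moving at 1.75 m/s away from the emitter.

1.75 m/s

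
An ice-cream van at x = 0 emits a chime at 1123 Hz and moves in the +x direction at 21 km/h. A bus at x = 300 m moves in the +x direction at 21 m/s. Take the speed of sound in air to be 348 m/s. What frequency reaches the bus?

21 km/h = 5.833 m/s.
The observer lies on the +x side, so the source is heading toward the observer and the observer is heading away from the source.
With source approaching and observer receding, f' = f · (v − v_o)/(v − v_s).
f' = 1123 × (348 − 21)/(348 − 5.833) = 1123 × 327/342.17 ≈ 1073 Hz.

1073 Hz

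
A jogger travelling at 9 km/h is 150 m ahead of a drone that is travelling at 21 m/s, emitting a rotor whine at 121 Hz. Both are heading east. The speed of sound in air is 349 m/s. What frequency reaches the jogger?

9 km/h = 2.5 m/s.
The jogger is ahead, so the drone is moving toward it while the jogger is moving away from the drone.
With source approaching and observer receding, f' = f · (v − v_o)/(v − v_s).
f' = 121 × (349 − 2.5)/(349 − 21) = 121 × 346.5/328 ≈ 128 Hz.

128 Hz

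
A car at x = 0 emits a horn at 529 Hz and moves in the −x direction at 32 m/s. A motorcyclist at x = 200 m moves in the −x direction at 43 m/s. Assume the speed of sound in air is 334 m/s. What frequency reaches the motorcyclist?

The observer lies on the +x side, so the source is heading away from the observer and the observer is heading toward the source.
With source receding and observer approaching, f' = f · (v + v_o)/(v + v_s).
f' = 529 × (334 + 43)/(334 + 32) = 529 × 377/366 ≈ 545 Hz.

545 Hz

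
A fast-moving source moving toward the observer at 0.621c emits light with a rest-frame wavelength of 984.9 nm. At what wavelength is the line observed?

476.2 nm

Relativistic Doppler for wavelength: λ' = λ₀ · √((1 − β)/(1 + β)).
λ' = 984.9 × √(0.3790/1.6210) = 984.9 × 0.48354 ≈ 476.2 nm.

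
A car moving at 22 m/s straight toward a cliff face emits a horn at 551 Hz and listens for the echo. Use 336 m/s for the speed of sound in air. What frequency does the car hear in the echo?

The cliff face receives the sound from a moving source: f₁ = f₀ · v/(v − v_e) = 551 × 336/314 ≈ 590 Hz.
On the return leg the car is a moving observer: f₂ = f₁ · (v + v_e)/v = 590 × 358/336 ≈ 628 Hz.

628 Hz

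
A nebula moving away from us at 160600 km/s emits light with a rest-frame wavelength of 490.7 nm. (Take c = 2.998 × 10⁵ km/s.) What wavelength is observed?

892.4 nm

β = v/c = 160600/299800 = 0.5357.
Relativistic Doppler for wavelength: λ' = λ₀ · √((1 + β)/(1 − β)).
λ' = 490.7 × √(1.5357/0.4643) = 490.7 × 1.81865 ≈ 892.4 nm.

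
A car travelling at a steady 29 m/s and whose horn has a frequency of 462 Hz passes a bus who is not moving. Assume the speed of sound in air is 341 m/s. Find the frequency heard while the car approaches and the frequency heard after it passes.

Approaching: f₁ = f · v/(v − v_s) = 462 × 341/312 ≈ 505 Hz.
Receding: f₂ = f · v/(v + v_s) = 462 × 341/370 ≈ 426 Hz.

505 Hz approaching; 426 Hz receding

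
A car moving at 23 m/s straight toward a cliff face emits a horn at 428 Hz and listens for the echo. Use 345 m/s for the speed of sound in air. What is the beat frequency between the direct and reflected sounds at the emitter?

61 Hz

The cliff face receives the sound from a moving source: f₁ = f₀ · v/(v − v_e) = 428 × 345/322 ≈ 458.6 Hz.
On the return leg the car is a moving observer: f₂ = f₁ · (v + v_e)/v = 458.6 × 368/345 ≈ 489.1 Hz.
Beat against the emitted tone: |f₂ − f₀| = 2v_e·f₀/(v − v_e) = 2 × 23 × 428/322 ≈ 61 Hz.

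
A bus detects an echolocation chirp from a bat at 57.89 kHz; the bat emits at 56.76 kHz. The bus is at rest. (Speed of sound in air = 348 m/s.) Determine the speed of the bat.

f' > f, so the bat is approaching.
f' = f · v/(v − v_s) ⇒ v_s = v · |1 − f/f'|.
v_s = 348 × |1 − 56.76/57.89| = 348 × 0.01952 ≈ 6.8 m/s.

6.8 m/s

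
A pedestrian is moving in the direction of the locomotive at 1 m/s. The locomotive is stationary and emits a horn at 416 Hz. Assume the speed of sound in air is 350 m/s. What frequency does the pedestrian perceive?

Only the observer moves, toward the source, so f' = f · (v + v_o)/v.
f' = 416 × (350 + 1)/350 = 416 × 351/350 ≈ 417 Hz.

417 Hz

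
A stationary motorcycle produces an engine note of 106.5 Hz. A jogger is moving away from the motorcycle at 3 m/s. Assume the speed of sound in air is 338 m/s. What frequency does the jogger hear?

106 Hz

Only the observer moves, away from the source, so f' = f · (v − v_o)/v.
f' = 106.5 × (338 − 3)/338 = 106.5 × 335/338 ≈ 106 Hz.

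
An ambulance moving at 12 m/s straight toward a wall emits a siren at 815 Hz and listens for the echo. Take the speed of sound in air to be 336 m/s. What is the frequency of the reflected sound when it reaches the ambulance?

The wall receives the sound from a moving source: f₁ = f₀ · v/(v − v_e) = 815 × 336/324 ≈ 845 Hz.
On the return leg the ambulance is a moving observer: f₂ = f₁ · (v + v_e)/v = 845 × 348/336 ≈ 875 Hz.
Equivalently f₂ = f₀ · (v + v_e)/(v − v_e).

875 Hz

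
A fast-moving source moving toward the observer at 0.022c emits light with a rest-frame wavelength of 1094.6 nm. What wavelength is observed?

Relativistic Doppler for wavelength: λ' = λ₀ · √((1 − β)/(1 + β)).
λ' = 1094.6 × √(0.9780/1.0220) = 1094.6 × 0.97824 ≈ 1070.8 nm.

1070.8 nm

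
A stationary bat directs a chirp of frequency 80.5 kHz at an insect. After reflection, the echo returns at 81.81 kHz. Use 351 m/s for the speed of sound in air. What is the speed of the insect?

2.83 m/s

Double Doppler shift off a moving reflector: f₂ = f₀ · (v + u)/(v − u) (u > 0 toward emitter).
Rearranging, u = v · (f₂ − f₀)/(f₂ + f₀) = 351 × 1.31/162.31 ≈ 2.83 m/s.
So the insect is moving at 2.83 m/s toward the emitter.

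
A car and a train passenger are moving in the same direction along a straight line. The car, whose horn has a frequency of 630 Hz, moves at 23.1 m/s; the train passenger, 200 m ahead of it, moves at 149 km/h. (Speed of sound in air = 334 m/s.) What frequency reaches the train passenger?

149 km/h = 41.39 m/s.
The train passenger is ahead, so the car is moving toward it while the train passenger is moving away from the car.
Both move, so f' = f · (v − v_o)/(v − v_s).
f' = 630 × (334 − 41.39)/(334 − 23.1) = 630 × 292.61/310.9 ≈ 593 Hz.

593 Hz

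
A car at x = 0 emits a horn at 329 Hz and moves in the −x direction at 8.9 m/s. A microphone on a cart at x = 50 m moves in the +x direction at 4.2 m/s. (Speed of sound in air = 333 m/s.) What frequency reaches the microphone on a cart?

316 Hz

The observer lies on the +x side, so the source is heading away from the observer and the observer is heading away from the source.
General Doppler shift: f' = f · (v − v_o)/(v + v_s).
f' = 329 × (333 − 4.2)/(333 + 8.9) = 329 × 328.8/341.9 ≈ 316 Hz.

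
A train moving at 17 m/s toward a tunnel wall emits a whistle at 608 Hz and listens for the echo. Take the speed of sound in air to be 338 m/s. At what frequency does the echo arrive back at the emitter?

672 Hz

The tunnel wall receives the sound from a moving source: f₁ = f₀ · v/(v − v_e) = 608 × 338/321 ≈ 640 Hz.
On the return leg the train is a moving observer: f₂ = f₁ · (v + v_e)/v = 640 × 355/338 ≈ 672 Hz.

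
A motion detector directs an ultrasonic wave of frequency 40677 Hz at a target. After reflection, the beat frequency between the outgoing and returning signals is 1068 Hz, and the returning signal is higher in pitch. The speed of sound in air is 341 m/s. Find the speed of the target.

Double Doppler shift off a moving reflector: f₂ = f₀ · (v + u)/(v − u) (u > 0 toward emitter).
Returning signal is higher, so f₂ = f₀ + Δf = 40677 + 1068 = 41745 Hz.
Rearranging, u = v · (f₂ − f₀)/(f₂ + f₀) = 341 × 1068/82422 ≈ 4.4 m/s.
So the target is moving at 4.4 m/s toward the emitter.

4.4 m/s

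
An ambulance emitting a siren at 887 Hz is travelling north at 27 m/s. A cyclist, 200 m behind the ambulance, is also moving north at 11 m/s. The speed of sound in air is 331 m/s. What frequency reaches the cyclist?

The cyclist is behind, so the ambulance is moving away from it while the cyclist is moving toward the ambulance.
General Doppler shift: f' = f · (v + v_o)/(v + v_s).
f' = 887 × (331 + 11)/(331 + 27) = 887 × 342/358 ≈ 847 Hz.

847 Hz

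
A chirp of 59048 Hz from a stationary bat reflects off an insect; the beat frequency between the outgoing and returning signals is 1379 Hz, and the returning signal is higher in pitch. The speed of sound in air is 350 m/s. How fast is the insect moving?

Double Doppler shift off a moving reflector: f₂ = f₀ · (v + u)/(v − u) (u > 0 toward emitter).
Returning signal is higher, so f₂ = f₀ + Δf = 59048 + 1379 = 60427 Hz.
Rearranging, u = v · (f₂ − f₀)/(f₂ + f₀) = 350 × 1379/119475 ≈ 4.0 m/s.
So the insect is moving at 4.0 m/s toward the emitter.

4.0 m/s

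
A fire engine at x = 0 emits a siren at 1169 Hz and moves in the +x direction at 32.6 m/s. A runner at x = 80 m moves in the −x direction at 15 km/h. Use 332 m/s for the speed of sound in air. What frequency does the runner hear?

15 km/h = 4.167 m/s.
The observer lies on the +x side, so the source is heading toward the observer and the observer is heading toward the source.
General Doppler shift: f' = f · (v + v_o)/(v − v_s).
f' = 1169 × (332 + 4.167)/(332 − 32.6) = 1169 × 336.17/299.4 ≈ 1313 Hz.

1313 Hz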